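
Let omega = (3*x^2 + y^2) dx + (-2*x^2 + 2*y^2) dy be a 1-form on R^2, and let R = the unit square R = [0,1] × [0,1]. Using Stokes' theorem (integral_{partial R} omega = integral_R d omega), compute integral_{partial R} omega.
integral_(partial R) omega = -3

Stokes: integral_partial_R omega = integral_R d omega with d omega = (∂Q/∂x - ∂P/∂y) dx ∧ dy.
  ∂Q/∂x = -4*x
  ∂P/∂y = 2*y
  integrand = ∂Q/∂x - ∂P/∂y = -4*x - 2*y.
Integrating over R: integral_0^1 integral_0^1 (-4*x - 2*y) dx dy = -3.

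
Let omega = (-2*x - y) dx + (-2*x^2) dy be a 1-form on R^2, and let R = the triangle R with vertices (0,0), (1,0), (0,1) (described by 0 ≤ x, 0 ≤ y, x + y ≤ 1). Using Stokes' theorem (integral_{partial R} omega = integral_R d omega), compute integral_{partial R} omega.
integral_(partial R) omega = -1/6

Stokes: integral_partial_R omega = integral_R d omega with d omega = (∂Q/∂x - ∂P/∂y) dx ∧ dy.
  ∂Q/∂x = -4*x
  ∂P/∂y = -1
  integrand = ∂Q/∂x - ∂P/∂y = 1 - 4*x.
Integrating over R: integral_0^1 integral_0^{1-x} (1 - 4*x) dy dx = -1/6.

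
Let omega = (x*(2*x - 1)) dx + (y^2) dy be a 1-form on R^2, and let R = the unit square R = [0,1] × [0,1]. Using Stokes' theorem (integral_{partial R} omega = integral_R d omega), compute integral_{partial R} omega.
integral_(partial R) omega = 0

Stokes: integral_partial_R omega = integral_R d omega with d omega = (∂Q/∂x - ∂P/∂y) dx ∧ dy.
  ∂Q/∂x = 0
  ∂P/∂y = 0
  integrand = ∂Q/∂x - ∂P/∂y = 0.
Integrating over R: integral_0^1 integral_0^1 (0) dx dy = 0.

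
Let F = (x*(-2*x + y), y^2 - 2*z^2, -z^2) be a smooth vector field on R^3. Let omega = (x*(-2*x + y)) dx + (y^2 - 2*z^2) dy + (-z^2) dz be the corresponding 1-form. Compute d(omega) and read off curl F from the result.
d(omega) = (4*z) dy ∧ dz + (0) dz ∧ dx + (-x) dx ∧ dy; curl F = (4*z, 0, -x)

d omega = sum_{i<j} (∂f_j/∂x_i - ∂f_i/∂x_j) dx_i ∧ dx_j. Under the identification (dy ∧ dz, dz ∧ dx, dx ∧ dy) ↔ (e_x, e_y, e_z), the coefficients are exactly the components of curl F. Compute:
  ∂R/∂y - ∂Q/∂z = (0) - (-4*z) = 4*z
  ∂P/∂z - ∂R/∂x = (0) - (0) = 0
  ∂Q/∂x - ∂P/∂y = (0) - (x) = -x.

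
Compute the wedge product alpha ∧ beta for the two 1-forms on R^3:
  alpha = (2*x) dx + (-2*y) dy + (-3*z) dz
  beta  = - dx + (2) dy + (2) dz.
alpha ∧ beta = (4*x - 2*y) dx ∧ dy + (4*x - 3*z) dx ∧ dz + (-4*y + 6*z) dy ∧ dz

Distribute the wedge, using dx_i ∧ dx_j = -dx_j ∧ dx_i and dx_i ∧ dx_i = 0. For each pair (i, j) with i < j, the coefficient of dx_i ∧ dx_j in alpha ∧ beta is (alpha_i * beta_j - alpha_j * beta_i). Collecting: alpha ∧ beta = (4*x - 2*y) dx ∧ dy + (4*x - 3*z) dx ∧ dz + (-4*y + 6*z) dy ∧ dz.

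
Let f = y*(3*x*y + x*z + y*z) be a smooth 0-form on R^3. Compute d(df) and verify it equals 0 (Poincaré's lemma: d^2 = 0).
d(df) = 0

Step 1: df = sum_i (∂f/∂x_i) dx_i = (y*(3*y + z)) dx + (6*x*y + x*z + 2*y*z) dy + (y*(x + y)) dz.
Step 2: Apply d again. Using the 1-form formula, the coefficient of dx ∧ dy in d(df) is ∂^2 f/∂x ∂y - ∂^2 f/∂y ∂x = (6*y + z) - (6*y + z) = 0 (equality of mixed partials for smooth f).
Similarly for dx ∧ dz and dy ∧ dz — all coefficients vanish. So d(df) = 0.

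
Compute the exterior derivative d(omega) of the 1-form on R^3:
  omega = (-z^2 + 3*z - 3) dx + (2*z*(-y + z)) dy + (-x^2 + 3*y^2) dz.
d(omega) = (-2*x + 2*z - 3) dx ∧ dz + (8*y - 4*z) dy ∧ dz

For a 1-form omega = sum_i f_i dx_i, the exterior derivative is
  d(omega) = sum_{i < j} (∂f_j/∂x_i - ∂f_i/∂x_j) dx_i ∧ dx_j.
  coefficient of dx ∧ dz: ∂f_3/∂x - ∂f_1/∂z = ∂(-x^2 + 3*y^2)/∂x - ∂(-z^2 + 3*z - 3)/∂z = -2*x + 2*z - 3
  coefficient of dy ∧ dz: ∂f_3/∂y - ∂f_2/∂z = ∂(-x^2 + 3*y^2)/∂y - ∂(2*z*(-y + z))/∂z = 8*y - 4*z
Assembling: d(omega) = (-2*x + 2*z - 3) dx ∧ dz + (8*y - 4*z) dy ∧ dz.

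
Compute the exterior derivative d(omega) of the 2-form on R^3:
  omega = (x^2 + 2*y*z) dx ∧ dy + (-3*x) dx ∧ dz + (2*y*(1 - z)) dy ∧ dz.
d(omega) = (2*y) dx ∧ dy ∧ dz

For a 2-form omega = sum_{i<j} g_{ij} dx_i ∧ dx_j, the exterior derivative is
  d(omega) = sum_{i<j} d(g_{ij}) ∧ dx_i ∧ dx_j = sum_{i<j, k} (∂g_{ij}/∂x_k) dx_k ∧ dx_i ∧ dx_j.
Expand each term, using dx_k ∧ dx_i ∧ dx_j = sgn(permutation) dx_{(a)} ∧ dx_{(b)} ∧ dx_{(c)} with (a < b < c) sorted:
  d(x^2 + 2*y*z) includes (∂/∂z)(x^2 + 2*y*z) dz = (2*y) dz, which multiplied by dx ∧ dy gives (2*y) dx ∧ dy ∧ dz
Collecting like 3-forms: d(omega) = (2*y) dx ∧ dy ∧ dz.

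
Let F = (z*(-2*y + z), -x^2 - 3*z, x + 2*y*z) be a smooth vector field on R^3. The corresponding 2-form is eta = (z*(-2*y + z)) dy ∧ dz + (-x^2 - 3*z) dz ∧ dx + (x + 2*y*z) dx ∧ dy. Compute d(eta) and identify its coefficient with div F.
d(eta) = (2*y) dx ∧ dy ∧ dz; div F = 2*y

For a 2-form in R^3 of the form above, applying d gives a 3-form with coefficient ∂P/∂x + ∂Q/∂y + ∂R/∂z:
  ∂P/∂x = 0
  ∂Q/∂y = 0
  ∂R/∂z = 2*y
Sum = 2*y, which is exactly div F.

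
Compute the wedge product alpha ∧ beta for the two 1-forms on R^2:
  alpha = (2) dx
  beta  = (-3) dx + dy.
alpha ∧ beta = (2) dx ∧ dy

Distribute the wedge, using dx_i ∧ dx_j = -dx_j ∧ dx_i and dx_i ∧ dx_i = 0. For each pair (i, j) with i < j, the coefficient of dx_i ∧ dx_j in alpha ∧ beta is (alpha_i * beta_j - alpha_j * beta_i). Collecting: alpha ∧ beta = (2) dx ∧ dy.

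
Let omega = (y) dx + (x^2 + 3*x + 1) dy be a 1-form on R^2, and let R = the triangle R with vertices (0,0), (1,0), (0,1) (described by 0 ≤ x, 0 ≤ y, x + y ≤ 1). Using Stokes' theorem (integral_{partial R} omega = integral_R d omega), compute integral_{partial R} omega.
integral_(partial R) omega = 4/3

Stokes: integral_partial_R omega = integral_R d omega with d omega = (∂Q/∂x - ∂P/∂y) dx ∧ dy.
  ∂Q/∂x = 2*x + 3
  ∂P/∂y = 1
  integrand = ∂Q/∂x - ∂P/∂y = 2*x + 2.
Integrating over R: integral_0^1 integral_0^{1-x} (2*x + 2) dy dx = 4/3.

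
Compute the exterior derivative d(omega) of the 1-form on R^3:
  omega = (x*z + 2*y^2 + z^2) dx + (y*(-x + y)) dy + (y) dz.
d(omega) = (-5*y) dx ∧ dy + (-x - 2*z) dx ∧ dz + (1) dy ∧ dz

For a 1-form omega = sum_i f_i dx_i, the exterior derivative is
  d(omega) = sum_{i < j} (∂f_j/∂x_i - ∂f_i/∂x_j) dx_i ∧ dx_j.
  coefficient of dx ∧ dy: ∂f_2/∂x - ∂f_1/∂y = ∂(y*(-x + y))/∂x - ∂(x*z + 2*y^2 + z^2)/∂y = -5*y
  coefficient of dx ∧ dz: ∂f_3/∂x - ∂f_1/∂z = ∂(y)/∂x - ∂(x*z + 2*y^2 + z^2)/∂z = -x - 2*z
  coefficient of dy ∧ dz: ∂f_3/∂y - ∂f_2/∂z = ∂(y)/∂y - ∂(y*(-x + y))/∂z = 1
Assembling: d(omega) = (-5*y) dx ∧ dy + (-x - 2*z) dx ∧ dz + (1) dy ∧ dz.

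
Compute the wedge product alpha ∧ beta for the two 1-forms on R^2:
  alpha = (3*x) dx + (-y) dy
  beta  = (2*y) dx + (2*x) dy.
alpha ∧ beta = (6*x^2 + 2*y^2) dx ∧ dy

Distribute the wedge, using dx_i ∧ dx_j = -dx_j ∧ dx_i and dx_i ∧ dx_i = 0. For each pair (i, j) with i < j, the coefficient of dx_i ∧ dx_j in alpha ∧ beta is (alpha_i * beta_j - alpha_j * beta_i). Collecting: alpha ∧ beta = (6*x^2 + 2*y^2) dx ∧ dy.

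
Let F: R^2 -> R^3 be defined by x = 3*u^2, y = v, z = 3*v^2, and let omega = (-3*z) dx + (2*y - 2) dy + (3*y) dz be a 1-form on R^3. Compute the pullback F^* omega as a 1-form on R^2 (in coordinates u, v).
F^* omega = (-54*u*v^2) du + (18*v^2 + 2*v - 2) dv

Using F^*(f dg) = (f ∘ F) d(g ∘ F), substitute each coordinate x_i by F_i(u, v) in f_i, and replace dx_i by d F_i = (∂F_i/∂u) du + (∂F_i/∂v) dv.
  For the x component: f_1(F) = -9*v^2; d F_1 = (6*u) du + (0) dv
  For the y component: f_2(F) = 2*v - 2; d F_2 = (0) du + (1) dv
  For the z component: f_3(F) = 3*v; d F_3 = (0) du + (6*v) dv
Combining and collecting du, dv coefficients:
  coeff of du: -54*u*v^2
  coeff of dv: 18*v^2 + 2*v - 2
F^* omega = (-54*u*v^2) du + (18*v^2 + 2*v - 2) dv.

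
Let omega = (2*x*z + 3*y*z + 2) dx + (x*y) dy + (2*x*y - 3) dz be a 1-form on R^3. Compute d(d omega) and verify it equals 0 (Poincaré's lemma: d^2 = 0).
d(d omega) = 0

Step 1: d omega = sum_{i<j} (∂f_j/∂x_i - ∂f_i/∂x_j) dx_i ∧ dx_j:
  coeff of dx ∧ dy: y - 3*z
  coeff of dx ∧ dz: -2*x - y
  coeff of dy ∧ dz: 2*x
Step 2: Apply d again to each 2-form coefficient. The only possible 3-form in R^3 is dx ∧ dy ∧ dz, with coefficient
  ∂(coeff of dy∧dz)/∂x - ∂(coeff of dx∧dz)/∂y + ∂(coeff of dx∧dy)/∂z
  = ∂/∂x (2*x) - ∂/∂y (-2*x - y) + ∂/∂z (y - 3*z).
Each of these terms simplifies to sums of mixed partials that cancel in pairs. The result is 0 (by equality of mixed partials for smooth functions — Schwarz / Clairaut).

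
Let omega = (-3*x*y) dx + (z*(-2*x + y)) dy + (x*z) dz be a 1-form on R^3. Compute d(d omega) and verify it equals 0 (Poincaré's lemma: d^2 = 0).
d(d omega) = 0

Step 1: d omega = sum_{i<j} (∂f_j/∂x_i - ∂f_i/∂x_j) dx_i ∧ dx_j:
  coeff of dx ∧ dy: 3*x - 2*z
  coeff of dx ∧ dz: z
  coeff of dy ∧ dz: 2*x - y
Step 2: Apply d again to each 2-form coefficient. The only possible 3-form in R^3 is dx ∧ dy ∧ dz, with coefficient
  ∂(coeff of dy∧dz)/∂x - ∂(coeff of dx∧dz)/∂y + ∂(coeff of dx∧dy)/∂z
  = ∂/∂x (2*x - y) - ∂/∂y (z) + ∂/∂z (3*x - 2*z).
Each of these terms simplifies to sums of mixed partials that cancel in pairs. The result is 0 (by equality of mixed partials for smooth functions — Schwarz / Clairaut).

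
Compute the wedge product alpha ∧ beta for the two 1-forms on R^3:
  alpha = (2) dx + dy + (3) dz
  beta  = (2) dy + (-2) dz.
alpha ∧ beta = (4) dx ∧ dy + (-4) dx ∧ dz + (-8) dy ∧ dz

Distribute the wedge, using dx_i ∧ dx_j = -dx_j ∧ dx_i and dx_i ∧ dx_i = 0. For each pair (i, j) with i < j, the coefficient of dx_i ∧ dx_j in alpha ∧ beta is (alpha_i * beta_j - alpha_j * beta_i). Collecting: alpha ∧ beta = (4) dx ∧ dy + (-4) dx ∧ dz + (-8) dy ∧ dz.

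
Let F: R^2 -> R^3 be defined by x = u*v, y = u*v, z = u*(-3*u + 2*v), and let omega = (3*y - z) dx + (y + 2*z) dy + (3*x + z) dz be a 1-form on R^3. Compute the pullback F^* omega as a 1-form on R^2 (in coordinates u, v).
F^* omega = (u*(18*u^2 - 39*u*v + 16*v^2)) du + (u^2*(-9*u + 16*v)) dv

Using F^*(f dg) = (f ∘ F) d(g ∘ F), substitute each coordinate x_i by F_i(u, v) in f_i, and replace dx_i by d F_i = (∂F_i/∂u) du + (∂F_i/∂v) dv.
  For the x component: f_1(F) = u*(3*u + v); d F_1 = (v) du + (u) dv
  For the y component: f_2(F) = u*(-6*u + 5*v); d F_2 = (v) du + (u) dv
  For the z component: f_3(F) = u*(-3*u + 5*v); d F_3 = (-6*u + 2*v) du + (2*u) dv
Combining and collecting du, dv coefficients:
  coeff of du: u*(18*u^2 - 39*u*v + 16*v^2)
  coeff of dv: u^2*(-9*u + 16*v)
F^* omega = (u*(18*u^2 - 39*u*v + 16*v^2)) du + (u^2*(-9*u + 16*v)) dv.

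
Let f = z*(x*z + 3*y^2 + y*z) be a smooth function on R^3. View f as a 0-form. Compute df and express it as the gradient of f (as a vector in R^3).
df = (z^2) dx + (z*(6*y + z)) dy + (2*x*z + 3*y^2 + 2*y*z) dz; grad f = (z^2, z*(6*y + z), 2*x*z + 3*y^2 + 2*y*z)

For a 0-form f, d f = (∂f/∂x) dx + (∂f/∂y) dy + (∂f/∂z) dz. The components of the vector representation are exactly the entries of grad f in Cartesian coordinates:
  ∂f/∂x = z^2
  ∂f/∂y = z*(6*y + z)
  ∂f/∂z = 2*x*z + 3*y^2 + 2*y*z.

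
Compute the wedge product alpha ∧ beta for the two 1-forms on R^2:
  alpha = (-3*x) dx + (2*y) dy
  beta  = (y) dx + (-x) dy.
alpha ∧ beta = (3*x^2 - 2*y^2) dx ∧ dy

Distribute the wedge, using dx_i ∧ dx_j = -dx_j ∧ dx_i and dx_i ∧ dx_i = 0. For each pair (i, j) with i < j, the coefficient of dx_i ∧ dx_j in alpha ∧ beta is (alpha_i * beta_j - alpha_j * beta_i). Collecting: alpha ∧ beta = (3*x^2 - 2*y^2) dx ∧ dy.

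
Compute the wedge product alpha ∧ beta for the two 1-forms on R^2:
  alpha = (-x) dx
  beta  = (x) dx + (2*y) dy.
alpha ∧ beta = (-2*x*y) dx ∧ dy

Distribute the wedge, using dx_i ∧ dx_j = -dx_j ∧ dx_i and dx_i ∧ dx_i = 0. For each pair (i, j) with i < j, the coefficient of dx_i ∧ dx_j in alpha ∧ beta is (alpha_i * beta_j - alpha_j * beta_i). Collecting: alpha ∧ beta = (-2*x*y) dx ∧ dy.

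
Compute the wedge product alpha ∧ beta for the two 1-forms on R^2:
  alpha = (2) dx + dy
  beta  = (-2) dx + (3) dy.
alpha ∧ beta = (8) dx ∧ dy

Distribute the wedge, using dx_i ∧ dx_j = -dx_j ∧ dx_i and dx_i ∧ dx_i = 0. For each pair (i, j) with i < j, the coefficient of dx_i ∧ dx_j in alpha ∧ beta is (alpha_i * beta_j - alpha_j * beta_i). Collecting: alpha ∧ beta = (8) dx ∧ dy.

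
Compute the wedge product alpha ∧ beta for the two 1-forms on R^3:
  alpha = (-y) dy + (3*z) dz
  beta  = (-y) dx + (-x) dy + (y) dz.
alpha ∧ beta = (-y^2) dx ∧ dy + (3*x*z - y^2) dy ∧ dz + (3*y*z) dx ∧ dz

Distribute the wedge, using dx_i ∧ dx_j = -dx_j ∧ dx_i and dx_i ∧ dx_i = 0. For each pair (i, j) with i < j, the coefficient of dx_i ∧ dx_j in alpha ∧ beta is (alpha_i * beta_j - alpha_j * beta_i). Collecting: alpha ∧ beta = (-y^2) dx ∧ dy + (3*x*z - y^2) dy ∧ dz + (3*y*z) dx ∧ dz.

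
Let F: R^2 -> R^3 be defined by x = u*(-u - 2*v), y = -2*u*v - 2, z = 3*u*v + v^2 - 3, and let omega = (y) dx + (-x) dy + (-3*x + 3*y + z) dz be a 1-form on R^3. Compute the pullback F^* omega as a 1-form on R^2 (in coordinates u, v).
F^* omega = (11*u^2*v + 9*u*v^2 + 4*u + 3*v^3 - 23*v) du + (7*u^3 + 15*u^2*v + 9*u*v^2 - 23*u + 2*v^3 - 18*v) dv

Using F^*(f dg) = (f ∘ F) d(g ∘ F), substitute each coordinate x_i by F_i(u, v) in f_i, and replace dx_i by d F_i = (∂F_i/∂u) du + (∂F_i/∂v) dv.
  For the x component: f_1(F) = -2*u*v - 2; d F_1 = (-2*u - 2*v) du + (-2*u) dv
  For the y component: f_2(F) = u*(u + 2*v); d F_2 = (-2*v) du + (-2*u) dv
  For the z component: f_3(F) = 3*u^2 + 3*u*v + v^2 - 9; d F_3 = (3*v) du + (3*u + 2*v) dv
Combining and collecting du, dv coefficients:
  coeff of du: 11*u^2*v + 9*u*v^2 + 4*u + 3*v^3 - 23*v
  coeff of dv: 7*u^3 + 15*u^2*v + 9*u*v^2 - 23*u + 2*v^3 - 18*v
F^* omega = (11*u^2*v + 9*u*v^2 + 4*u + 3*v^3 - 23*v) du + (7*u^3 + 15*u^2*v + 9*u*v^2 - 23*u + 2*v^3 - 18*v) dv.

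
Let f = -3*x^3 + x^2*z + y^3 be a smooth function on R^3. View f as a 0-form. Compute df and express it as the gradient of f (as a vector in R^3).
df = (x*(-9*x + 2*z)) dx + (3*y^2) dy + (x^2) dz; grad f = (x*(-9*x + 2*z), 3*y^2, x^2)

For a 0-form f, d f = (∂f/∂x) dx + (∂f/∂y) dy + (∂f/∂z) dz. The components of the vector representation are exactly the entries of grad f in Cartesian coordinates:
  ∂f/∂x = x*(-9*x + 2*z)
  ∂f/∂y = 3*y^2
  ∂f/∂z = x^2.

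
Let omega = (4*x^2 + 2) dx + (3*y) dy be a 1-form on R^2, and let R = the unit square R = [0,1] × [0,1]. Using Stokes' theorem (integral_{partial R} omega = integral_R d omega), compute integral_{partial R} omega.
integral_(partial R) omega = 0

Stokes: integral_partial_R omega = integral_R d omega with d omega = (∂Q/∂x - ∂P/∂y) dx ∧ dy.
  ∂Q/∂x = 0
  ∂P/∂y = 0
  integrand = ∂Q/∂x - ∂P/∂y = 0.
Integrating over R: integral_0^1 integral_0^1 (0) dx dy = 0.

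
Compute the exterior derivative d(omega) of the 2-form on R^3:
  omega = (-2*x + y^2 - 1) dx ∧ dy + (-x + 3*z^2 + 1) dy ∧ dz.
d(omega) = (-1) dx ∧ dy ∧ dz

For a 2-form omega = sum_{i<j} g_{ij} dx_i ∧ dx_j, the exterior derivative is
  d(omega) = sum_{i<j} d(g_{ij}) ∧ dx_i ∧ dx_j = sum_{i<j, k} (∂g_{ij}/∂x_k) dx_k ∧ dx_i ∧ dx_j.
Expand each term, using dx_k ∧ dx_i ∧ dx_j = sgn(permutation) dx_{(a)} ∧ dx_{(b)} ∧ dx_{(c)} with (a < b < c) sorted:
  d(-x + 3*z^2 + 1) includes (∂/∂x)(-x + 3*z^2 + 1) dx = (-1) dx, which multiplied by dy ∧ dz gives (-1) dx ∧ dy ∧ dz
Collecting like 3-forms: d(omega) = (-1) dx ∧ dy ∧ dz.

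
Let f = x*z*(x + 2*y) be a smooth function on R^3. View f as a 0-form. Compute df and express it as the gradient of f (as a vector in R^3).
df = (2*z*(x + y)) dx + (2*x*z) dy + (x*(x + 2*y)) dz; grad f = (2*z*(x + y), 2*x*z, x*(x + 2*y))

For a 0-form f, d f = (∂f/∂x) dx + (∂f/∂y) dy + (∂f/∂z) dz. The components of the vector representation are exactly the entries of grad f in Cartesian coordinates:
  ∂f/∂x = 2*z*(x + y)
  ∂f/∂y = 2*x*z
  ∂f/∂z = x*(x + 2*y).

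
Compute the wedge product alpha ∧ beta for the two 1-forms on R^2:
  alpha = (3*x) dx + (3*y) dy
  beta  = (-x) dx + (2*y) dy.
alpha ∧ beta = (9*x*y) dx ∧ dy

Distribute the wedge, using dx_i ∧ dx_j = -dx_j ∧ dx_i and dx_i ∧ dx_i = 0. For each pair (i, j) with i < j, the coefficient of dx_i ∧ dx_j in alpha ∧ beta is (alpha_i * beta_j - alpha_j * beta_i). Collecting: alpha ∧ beta = (9*x*y) dx ∧ dy.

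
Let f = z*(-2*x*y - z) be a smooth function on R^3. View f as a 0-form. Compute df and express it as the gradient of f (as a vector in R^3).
df = (-2*y*z) dx + (-2*x*z) dy + (-2*x*y - 2*z) dz; grad f = (-2*y*z, -2*x*z, -2*x*y - 2*z)

For a 0-form f, d f = (∂f/∂x) dx + (∂f/∂y) dy + (∂f/∂z) dz. The components of the vector representation are exactly the entries of grad f in Cartesian coordinates:
  ∂f/∂x = -2*y*z
  ∂f/∂y = -2*x*z
  ∂f/∂z = -2*x*y - 2*z.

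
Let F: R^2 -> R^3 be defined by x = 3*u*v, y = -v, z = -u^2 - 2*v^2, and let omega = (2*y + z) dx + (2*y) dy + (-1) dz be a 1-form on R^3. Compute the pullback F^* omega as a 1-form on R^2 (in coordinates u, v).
F^* omega = (-3*u^2*v + 2*u - 6*v^3 - 6*v^2) du + (-3*u^3 - 6*u*v^2 - 6*u*v + 6*v) dv

Using F^*(f dg) = (f ∘ F) d(g ∘ F), substitute each coordinate x_i by F_i(u, v) in f_i, and replace dx_i by d F_i = (∂F_i/∂u) du + (∂F_i/∂v) dv.
  For the x component: f_1(F) = -u^2 - 2*v^2 - 2*v; d F_1 = (3*v) du + (3*u) dv
  For the y component: f_2(F) = -2*v; d F_2 = (0) du + (-1) dv
  For the z component: f_3(F) = -1; d F_3 = (-2*u) du + (-4*v) dv
Combining and collecting du, dv coefficients:
  coeff of du: -3*u^2*v + 2*u - 6*v^3 - 6*v^2
  coeff of dv: -3*u^3 - 6*u*v^2 - 6*u*v + 6*v
F^* omega = (-3*u^2*v + 2*u - 6*v^3 - 6*v^2) du + (-3*u^3 - 6*u*v^2 - 6*u*v + 6*v) dv.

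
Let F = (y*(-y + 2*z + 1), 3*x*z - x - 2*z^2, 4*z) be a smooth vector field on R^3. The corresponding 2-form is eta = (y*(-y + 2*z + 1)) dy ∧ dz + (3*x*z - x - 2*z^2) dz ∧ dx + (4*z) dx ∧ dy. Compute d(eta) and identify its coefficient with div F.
d(eta) = (4) dx ∧ dy ∧ dz; div F = 4

For a 2-form in R^3 of the form above, applying d gives a 3-form with coefficient ∂P/∂x + ∂Q/∂y + ∂R/∂z:
  ∂P/∂x = 0
  ∂Q/∂y = 0
  ∂R/∂z = 4
Sum = 4, which is exactly div F.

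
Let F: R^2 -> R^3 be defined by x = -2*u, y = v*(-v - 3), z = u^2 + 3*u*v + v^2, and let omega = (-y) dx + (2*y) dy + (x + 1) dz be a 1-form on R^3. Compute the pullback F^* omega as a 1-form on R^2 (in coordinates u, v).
F^* omega = (-4*u^2 - 6*u*v + 2*u - 2*v^2 - 3*v) du + (-6*u^2 - 4*u*v + 3*u + 4*v^3 + 18*v^2 + 20*v) dv

Using F^*(f dg) = (f ∘ F) d(g ∘ F), substitute each coordinate x_i by F_i(u, v) in f_i, and replace dx_i by d F_i = (∂F_i/∂u) du + (∂F_i/∂v) dv.
  For the x component: f_1(F) = v*(v + 3); d F_1 = (-2) du + (0) dv
  For the y component: f_2(F) = 2*v*(-v - 3); d F_2 = (0) du + (-2*v - 3) dv
  For the z component: f_3(F) = 1 - 2*u; d F_3 = (2*u + 3*v) du + (3*u + 2*v) dv
Combining and collecting du, dv coefficients:
  coeff of du: -4*u^2 - 6*u*v + 2*u - 2*v^2 - 3*v
  coeff of dv: -6*u^2 - 4*u*v + 3*u + 4*v^3 + 18*v^2 + 20*v
F^* omega = (-4*u^2 - 6*u*v + 2*u - 2*v^2 - 3*v) du + (-6*u^2 - 4*u*v + 3*u + 4*v^3 + 18*v^2 + 20*v) dv.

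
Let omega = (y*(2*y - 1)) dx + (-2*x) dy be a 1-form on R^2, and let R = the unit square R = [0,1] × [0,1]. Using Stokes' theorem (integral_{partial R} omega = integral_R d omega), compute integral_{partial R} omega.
integral_(partial R) omega = -3

Stokes: integral_partial_R omega = integral_R d omega with d omega = (∂Q/∂x - ∂P/∂y) dx ∧ dy.
  ∂Q/∂x = -2
  ∂P/∂y = 4*y - 1
  integrand = ∂Q/∂x - ∂P/∂y = -4*y - 1.
Integrating over R: integral_0^1 integral_0^1 (-4*y - 1) dx dy = -3.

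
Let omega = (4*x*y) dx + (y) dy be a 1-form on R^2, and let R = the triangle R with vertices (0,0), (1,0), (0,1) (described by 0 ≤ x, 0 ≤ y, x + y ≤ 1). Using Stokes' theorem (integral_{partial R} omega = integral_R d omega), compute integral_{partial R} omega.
integral_(partial R) omega = -2/3

Stokes: integral_partial_R omega = integral_R d omega with d omega = (∂Q/∂x - ∂P/∂y) dx ∧ dy.
  ∂Q/∂x = 0
  ∂P/∂y = 4*x
  integrand = ∂Q/∂x - ∂P/∂y = -4*x.
Integrating over R: integral_0^1 integral_0^{1-x} (-4*x) dy dx = -2/3.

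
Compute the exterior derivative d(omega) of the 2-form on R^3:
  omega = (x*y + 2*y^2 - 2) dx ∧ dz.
d(omega) = (-x - 4*y) dx ∧ dy ∧ dz

For a 2-form omega = sum_{i<j} g_{ij} dx_i ∧ dx_j, the exterior derivative is
  d(omega) = sum_{i<j} d(g_{ij}) ∧ dx_i ∧ dx_j = sum_{i<j, k} (∂g_{ij}/∂x_k) dx_k ∧ dx_i ∧ dx_j.
Expand each term, using dx_k ∧ dx_i ∧ dx_j = sgn(permutation) dx_{(a)} ∧ dx_{(b)} ∧ dx_{(c)} with (a < b < c) sorted:
  d(x*y + 2*y^2 - 2) includes (∂/∂y)(x*y + 2*y^2 - 2) dy = (x + 4*y) dy, which multiplied by dx ∧ dz gives (-x - 4*y) dx ∧ dy ∧ dz
Collecting like 3-forms: d(omega) = (-x - 4*y) dx ∧ dy ∧ dz.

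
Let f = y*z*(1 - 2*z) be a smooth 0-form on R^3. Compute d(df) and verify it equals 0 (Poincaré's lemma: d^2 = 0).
d(df) = 0

Step 1: df = sum_i (∂f/∂x_i) dx_i = (0) dx + (z*(1 - 2*z)) dy + (y*(1 - 4*z)) dz.
Step 2: Apply d again. Using the 1-form formula, the coefficient of dx ∧ dy in d(df) is ∂^2 f/∂x ∂y - ∂^2 f/∂y ∂x = (0) - (0) = 0 (equality of mixed partials for smooth f).
Similarly for dx ∧ dz and dy ∧ dz — all coefficients vanish. So d(df) = 0.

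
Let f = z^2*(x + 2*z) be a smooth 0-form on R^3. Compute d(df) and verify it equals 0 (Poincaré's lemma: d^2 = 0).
d(df) = 0

Step 1: df = sum_i (∂f/∂x_i) dx_i = (z^2) dx + (0) dy + (2*z*(x + 3*z)) dz.
Step 2: Apply d again. Using the 1-form formula, the coefficient of dx ∧ dy in d(df) is ∂^2 f/∂x ∂y - ∂^2 f/∂y ∂x = (0) - (0) = 0 (equality of mixed partials for smooth f).
Similarly for dx ∧ dz and dy ∧ dz — all coefficients vanish. So d(df) = 0.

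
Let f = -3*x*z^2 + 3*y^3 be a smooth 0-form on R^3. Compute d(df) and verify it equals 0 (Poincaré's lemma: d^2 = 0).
d(df) = 0

Step 1: df = sum_i (∂f/∂x_i) dx_i = (-3*z^2) dx + (9*y^2) dy + (-6*x*z) dz.
Step 2: Apply d again. Using the 1-form formula, the coefficient of dx ∧ dy in d(df) is ∂^2 f/∂x ∂y - ∂^2 f/∂y ∂x = (0) - (0) = 0 (equality of mixed partials for smooth f).
Similarly for dx ∧ dz and dy ∧ dz — all coefficients vanish. So d(df) = 0.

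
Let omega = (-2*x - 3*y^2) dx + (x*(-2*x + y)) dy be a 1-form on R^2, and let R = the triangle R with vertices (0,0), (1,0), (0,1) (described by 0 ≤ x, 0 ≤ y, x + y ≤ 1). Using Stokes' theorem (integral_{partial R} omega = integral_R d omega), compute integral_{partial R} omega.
integral_(partial R) omega = 1/2

Stokes: integral_partial_R omega = integral_R d omega with d omega = (∂Q/∂x - ∂P/∂y) dx ∧ dy.
  ∂Q/∂x = -4*x + y
  ∂P/∂y = -6*y
  integrand = ∂Q/∂x - ∂P/∂y = -4*x + 7*y.
Integrating over R: integral_0^1 integral_0^{1-x} (-4*x + 7*y) dy dx = 1/2.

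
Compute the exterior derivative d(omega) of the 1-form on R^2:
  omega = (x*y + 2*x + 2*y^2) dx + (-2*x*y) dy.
d(omega) = (-x - 6*y) dx ∧ dy

For a 1-form omega = sum_i f_i dx_i, the exterior derivative is
  d(omega) = sum_{i < j} (∂f_j/∂x_i - ∂f_i/∂x_j) dx_i ∧ dx_j.
  coefficient of dx ∧ dy: ∂f_2/∂x - ∂f_1/∂y = ∂(-2*x*y)/∂x - ∂(x*y + 2*x + 2*y^2)/∂y = -x - 6*y
Assembling: d(omega) = (-x - 6*y) dx ∧ dy.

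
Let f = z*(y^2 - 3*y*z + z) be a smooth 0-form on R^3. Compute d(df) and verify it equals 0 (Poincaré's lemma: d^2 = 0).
d(df) = 0

Step 1: df = sum_i (∂f/∂x_i) dx_i = (0) dx + (z*(2*y - 3*z)) dy + (y^2 - 6*y*z + 2*z) dz.
Step 2: Apply d again. Using the 1-form formula, the coefficient of dx ∧ dy in d(df) is ∂^2 f/∂x ∂y - ∂^2 f/∂y ∂x = (0) - (0) = 0 (equality of mixed partials for smooth f).
Similarly for dx ∧ dz and dy ∧ dz — all coefficients vanish. So d(df) = 0.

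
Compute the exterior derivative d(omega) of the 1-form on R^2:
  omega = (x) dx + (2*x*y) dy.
d(omega) = (2*y) dx ∧ dy

For a 1-form omega = sum_i f_i dx_i, the exterior derivative is
  d(omega) = sum_{i < j} (∂f_j/∂x_i - ∂f_i/∂x_j) dx_i ∧ dx_j.
  coefficient of dx ∧ dy: ∂f_2/∂x - ∂f_1/∂y = ∂(2*x*y)/∂x - ∂(x)/∂y = 2*y
Assembling: d(omega) = (2*y) dx ∧ dy.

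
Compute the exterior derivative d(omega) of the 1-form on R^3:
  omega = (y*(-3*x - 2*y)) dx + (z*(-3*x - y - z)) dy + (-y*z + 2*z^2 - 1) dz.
d(omega) = (3*x + 4*y - 3*z) dx ∧ dy + (3*x + y + z) dy ∧ dz

For a 1-form omega = sum_i f_i dx_i, the exterior derivative is
  d(omega) = sum_{i < j} (∂f_j/∂x_i - ∂f_i/∂x_j) dx_i ∧ dx_j.
  coefficient of dx ∧ dy: ∂f_2/∂x - ∂f_1/∂y = ∂(z*(-3*x - y - z))/∂x - ∂(y*(-3*x - 2*y))/∂y = 3*x + 4*y - 3*z
  coefficient of dy ∧ dz: ∂f_3/∂y - ∂f_2/∂z = ∂(-y*z + 2*z^2 - 1)/∂y - ∂(z*(-3*x - y - z))/∂z = 3*x + y + z
Assembling: d(omega) = (3*x + 4*y - 3*z) dx ∧ dy + (3*x + y + z) dy ∧ dz.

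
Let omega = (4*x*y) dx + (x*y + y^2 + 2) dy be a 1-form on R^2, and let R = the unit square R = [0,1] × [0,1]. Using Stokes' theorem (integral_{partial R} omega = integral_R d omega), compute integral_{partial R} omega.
integral_(partial R) omega = -3/2

Stokes: integral_partial_R omega = integral_R d omega with d omega = (∂Q/∂x - ∂P/∂y) dx ∧ dy.
  ∂Q/∂x = y
  ∂P/∂y = 4*x
  integrand = ∂Q/∂x - ∂P/∂y = -4*x + y.
Integrating over R: integral_0^1 integral_0^1 (-4*x + y) dx dy = -3/2.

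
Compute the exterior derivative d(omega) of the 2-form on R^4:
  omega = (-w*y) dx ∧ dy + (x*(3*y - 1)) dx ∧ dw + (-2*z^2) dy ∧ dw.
d(omega) = (-3*x - y) dx ∧ dy ∧ dw + (4*z) dy ∧ dz ∧ dw

For a 2-form omega = sum_{i<j} g_{ij} dx_i ∧ dx_j, the exterior derivative is
  d(omega) = sum_{i<j} d(g_{ij}) ∧ dx_i ∧ dx_j = sum_{i<j, k} (∂g_{ij}/∂x_k) dx_k ∧ dx_i ∧ dx_j.
Expand each term, using dx_k ∧ dx_i ∧ dx_j = sgn(permutation) dx_{(a)} ∧ dx_{(b)} ∧ dx_{(c)} with (a < b < c) sorted:
  d(-w*y) includes (∂/∂w)(-w*y) dw = (-y) dw, which multiplied by dx ∧ dy gives (-y) dx ∧ dy ∧ dw
  d(x*(3*y - 1)) includes (∂/∂y)(x*(3*y - 1)) dy = (3*x) dy, which multiplied by dx ∧ dw gives (-3*x) dx ∧ dy ∧ dw
  d(-2*z^2) includes (∂/∂z)(-2*z^2) dz = (-4*z) dz, which multiplied by dy ∧ dw gives (4*z) dy ∧ dz ∧ dw
Collecting like 3-forms: d(omega) = (-3*x - y) dx ∧ dy ∧ dw + (4*z) dy ∧ dz ∧ dw.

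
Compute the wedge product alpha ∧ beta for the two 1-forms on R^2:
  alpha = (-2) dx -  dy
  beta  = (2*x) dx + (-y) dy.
alpha ∧ beta = (2*x + 2*y) dx ∧ dy

Distribute the wedge, using dx_i ∧ dx_j = -dx_j ∧ dx_i and dx_i ∧ dx_i = 0. For each pair (i, j) with i < j, the coefficient of dx_i ∧ dx_j in alpha ∧ beta is (alpha_i * beta_j - alpha_j * beta_i). Collecting: alpha ∧ beta = (2*x + 2*y) dx ∧ dy.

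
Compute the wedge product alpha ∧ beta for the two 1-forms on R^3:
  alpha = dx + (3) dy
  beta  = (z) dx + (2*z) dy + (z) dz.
alpha ∧ beta = (-z) dx ∧ dy + (z) dx ∧ dz + (3*z) dy ∧ dz

Distribute the wedge, using dx_i ∧ dx_j = -dx_j ∧ dx_i and dx_i ∧ dx_i = 0. For each pair (i, j) with i < j, the coefficient of dx_i ∧ dx_j in alpha ∧ beta is (alpha_i * beta_j - alpha_j * beta_i). Collecting: alpha ∧ beta = (-z) dx ∧ dy + (z) dx ∧ dz + (3*z) dy ∧ dz.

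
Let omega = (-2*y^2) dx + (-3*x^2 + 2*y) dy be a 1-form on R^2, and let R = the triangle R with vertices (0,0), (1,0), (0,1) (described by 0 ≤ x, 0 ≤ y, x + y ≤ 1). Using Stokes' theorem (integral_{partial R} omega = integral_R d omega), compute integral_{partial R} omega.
integral_(partial R) omega = -1/3

Stokes: integral_partial_R omega = integral_R d omega with d omega = (∂Q/∂x - ∂P/∂y) dx ∧ dy.
  ∂Q/∂x = -6*x
  ∂P/∂y = -4*y
  integrand = ∂Q/∂x - ∂P/∂y = -6*x + 4*y.
Integrating over R: integral_0^1 integral_0^{1-x} (-6*x + 4*y) dy dx = -1/3.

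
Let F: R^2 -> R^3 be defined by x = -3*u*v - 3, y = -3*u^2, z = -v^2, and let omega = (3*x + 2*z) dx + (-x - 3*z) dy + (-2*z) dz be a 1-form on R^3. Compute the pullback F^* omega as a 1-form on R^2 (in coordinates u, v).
F^* omega = (-18*u^2*v + 9*u*v^2 - 18*u + 6*v^3 + 27*v) du + (27*u^2*v + 6*u*v^2 + 27*u - 4*v^3) dv

Using F^*(f dg) = (f ∘ F) d(g ∘ F), substitute each coordinate x_i by F_i(u, v) in f_i, and replace dx_i by d F_i = (∂F_i/∂u) du + (∂F_i/∂v) dv.
  For the x component: f_1(F) = -9*u*v - 2*v^2 - 9; d F_1 = (-3*v) du + (-3*u) dv
  For the y component: f_2(F) = 3*u*v + 3*v^2 + 3; d F_2 = (-6*u) du + (0) dv
  For the z component: f_3(F) = 2*v^2; d F_3 = (0) du + (-2*v) dv
Combining and collecting du, dv coefficients:
  coeff of du: -18*u^2*v + 9*u*v^2 - 18*u + 6*v^3 + 27*v
  coeff of dv: 27*u^2*v + 6*u*v^2 + 27*u - 4*v^3
F^* omega = (-18*u^2*v + 9*u*v^2 - 18*u + 6*v^3 + 27*v) du + (27*u^2*v + 6*u*v^2 + 27*u - 4*v^3) dv.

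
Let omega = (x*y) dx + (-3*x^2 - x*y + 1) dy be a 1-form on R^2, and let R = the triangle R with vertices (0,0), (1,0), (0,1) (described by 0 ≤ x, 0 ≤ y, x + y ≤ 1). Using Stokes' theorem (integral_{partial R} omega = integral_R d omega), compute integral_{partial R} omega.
integral_(partial R) omega = -4/3

Stokes: integral_partial_R omega = integral_R d omega with d omega = (∂Q/∂x - ∂P/∂y) dx ∧ dy.
  ∂Q/∂x = -6*x - y
  ∂P/∂y = x
  integrand = ∂Q/∂x - ∂P/∂y = -7*x - y.
Integrating over R: integral_0^1 integral_0^{1-x} (-7*x - y) dy dx = -4/3.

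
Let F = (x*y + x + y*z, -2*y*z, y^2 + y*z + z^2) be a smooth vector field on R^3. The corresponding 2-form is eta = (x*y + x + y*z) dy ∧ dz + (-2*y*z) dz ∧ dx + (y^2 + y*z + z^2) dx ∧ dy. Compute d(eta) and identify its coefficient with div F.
d(eta) = (2*y + 1) dx ∧ dy ∧ dz; div F = 2*y + 1

For a 2-form in R^3 of the form above, applying d gives a 3-form with coefficient ∂P/∂x + ∂Q/∂y + ∂R/∂z:
  ∂P/∂x = y + 1
  ∂Q/∂y = -2*z
  ∂R/∂z = y + 2*z
Sum = 2*y + 1, which is exactly div F.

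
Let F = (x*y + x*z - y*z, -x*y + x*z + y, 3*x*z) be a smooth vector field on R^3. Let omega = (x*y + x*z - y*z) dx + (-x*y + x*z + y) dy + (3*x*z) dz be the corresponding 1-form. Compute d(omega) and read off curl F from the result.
d(omega) = (-x) dy ∧ dz + (x - y - 3*z) dz ∧ dx + (-x - y + 2*z) dx ∧ dy; curl F = (-x, x - y - 3*z, -x - y + 2*z)

d omega = sum_{i<j} (∂f_j/∂x_i - ∂f_i/∂x_j) dx_i ∧ dx_j. Under the identification (dy ∧ dz, dz ∧ dx, dx ∧ dy) ↔ (e_x, e_y, e_z), the coefficients are exactly the components of curl F. Compute:
  ∂R/∂y - ∂Q/∂z = (0) - (x) = -x
  ∂P/∂z - ∂R/∂x = (x - y) - (3*z) = x - y - 3*z
  ∂Q/∂x - ∂P/∂y = (-y + z) - (x - z) = -x - y + 2*z.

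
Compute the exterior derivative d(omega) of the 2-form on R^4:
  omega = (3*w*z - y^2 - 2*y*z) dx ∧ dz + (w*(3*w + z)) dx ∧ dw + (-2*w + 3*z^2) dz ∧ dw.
d(omega) = (2*y + 2*z) dx ∧ dy ∧ dz + (-w + 3*z) dx ∧ dz ∧ dw

For a 2-form omega = sum_{i<j} g_{ij} dx_i ∧ dx_j, the exterior derivative is
  d(omega) = sum_{i<j} d(g_{ij}) ∧ dx_i ∧ dx_j = sum_{i<j, k} (∂g_{ij}/∂x_k) dx_k ∧ dx_i ∧ dx_j.
Expand each term, using dx_k ∧ dx_i ∧ dx_j = sgn(permutation) dx_{(a)} ∧ dx_{(b)} ∧ dx_{(c)} with (a < b < c) sorted:
  d(3*w*z - y^2 - 2*y*z) includes (∂/∂y)(3*w*z - y^2 - 2*y*z) dy = (-2*y - 2*z) dy, which multiplied by dx ∧ dz gives (2*y + 2*z) dx ∧ dy ∧ dz
  d(3*w*z - y^2 - 2*y*z) includes (∂/∂w)(3*w*z - y^2 - 2*y*z) dw = (3*z) dw, which multiplied by dx ∧ dz gives (3*z) dx ∧ dz ∧ dw
  d(w*(3*w + z)) includes (∂/∂z)(w*(3*w + z)) dz = (w) dz, which multiplied by dx ∧ dw gives (-w) dx ∧ dz ∧ dw
Collecting like 3-forms: d(omega) = (2*y + 2*z) dx ∧ dy ∧ dz + (-w + 3*z) dx ∧ dz ∧ dw.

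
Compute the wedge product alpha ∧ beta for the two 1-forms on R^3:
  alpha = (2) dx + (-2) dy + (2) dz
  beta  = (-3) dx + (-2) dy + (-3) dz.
alpha ∧ beta = (-10) dx ∧ dy + (10) dy ∧ dz

Distribute the wedge, using dx_i ∧ dx_j = -dx_j ∧ dx_i and dx_i ∧ dx_i = 0. For each pair (i, j) with i < j, the coefficient of dx_i ∧ dx_j in alpha ∧ beta is (alpha_i * beta_j - alpha_j * beta_i). Collecting: alpha ∧ beta = (-10) dx ∧ dy + (10) dy ∧ dz.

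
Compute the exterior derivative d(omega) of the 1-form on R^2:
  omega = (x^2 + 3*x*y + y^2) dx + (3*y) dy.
d(omega) = (-3*x - 2*y) dx ∧ dy

For a 1-form omega = sum_i f_i dx_i, the exterior derivative is
  d(omega) = sum_{i < j} (∂f_j/∂x_i - ∂f_i/∂x_j) dx_i ∧ dx_j.
  coefficient of dx ∧ dy: ∂f_2/∂x - ∂f_1/∂y = ∂(3*y)/∂x - ∂(x^2 + 3*x*y + y^2)/∂y = -3*x - 2*y
Assembling: d(omega) = (-3*x - 2*y) dx ∧ dy.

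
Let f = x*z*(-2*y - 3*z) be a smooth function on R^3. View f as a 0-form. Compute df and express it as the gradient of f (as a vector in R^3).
df = (z*(-2*y - 3*z)) dx + (-2*x*z) dy + (2*x*(-y - 3*z)) dz; grad f = (z*(-2*y - 3*z), -2*x*z, 2*x*(-y - 3*z))

For a 0-form f, d f = (∂f/∂x) dx + (∂f/∂y) dy + (∂f/∂z) dz. The components of the vector representation are exactly the entries of grad f in Cartesian coordinates:
  ∂f/∂x = z*(-2*y - 3*z)
  ∂f/∂y = -2*x*z
  ∂f/∂z = 2*x*(-y - 3*z).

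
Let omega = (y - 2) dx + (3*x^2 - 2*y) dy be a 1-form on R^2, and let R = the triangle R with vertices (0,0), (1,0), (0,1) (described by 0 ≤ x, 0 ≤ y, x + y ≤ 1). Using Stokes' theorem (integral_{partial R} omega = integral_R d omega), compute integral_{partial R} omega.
integral_(partial R) omega = 1/2

Stokes: integral_partial_R omega = integral_R d omega with d omega = (∂Q/∂x - ∂P/∂y) dx ∧ dy.
  ∂Q/∂x = 6*x
  ∂P/∂y = 1
  integrand = ∂Q/∂x - ∂P/∂y = 6*x - 1.
Integrating over R: integral_0^1 integral_0^{1-x} (6*x - 1) dy dx = 1/2.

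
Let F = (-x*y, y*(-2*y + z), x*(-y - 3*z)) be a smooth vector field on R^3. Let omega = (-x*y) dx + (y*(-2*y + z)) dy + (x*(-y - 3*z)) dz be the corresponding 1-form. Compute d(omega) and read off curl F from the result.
d(omega) = (-x - y) dy ∧ dz + (y + 3*z) dz ∧ dx + (x) dx ∧ dy; curl F = (-x - y, y + 3*z, x)

d omega = sum_{i<j} (∂f_j/∂x_i - ∂f_i/∂x_j) dx_i ∧ dx_j. Under the identification (dy ∧ dz, dz ∧ dx, dx ∧ dy) ↔ (e_x, e_y, e_z), the coefficients are exactly the components of curl F. Compute:
  ∂R/∂y - ∂Q/∂z = (-x) - (y) = -x - y
  ∂P/∂z - ∂R/∂x = (0) - (-y - 3*z) = y + 3*z
  ∂Q/∂x - ∂P/∂y = (0) - (-x) = x.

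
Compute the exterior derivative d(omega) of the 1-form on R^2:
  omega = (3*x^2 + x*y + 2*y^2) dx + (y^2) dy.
d(omega) = (-x - 4*y) dx ∧ dy

For a 1-form omega = sum_i f_i dx_i, the exterior derivative is
  d(omega) = sum_{i < j} (∂f_j/∂x_i - ∂f_i/∂x_j) dx_i ∧ dx_j.
  coefficient of dx ∧ dy: ∂f_2/∂x - ∂f_1/∂y = ∂(y^2)/∂x - ∂(3*x^2 + x*y + 2*y^2)/∂y = -x - 4*y
Assembling: d(omega) = (-x - 4*y) dx ∧ dy.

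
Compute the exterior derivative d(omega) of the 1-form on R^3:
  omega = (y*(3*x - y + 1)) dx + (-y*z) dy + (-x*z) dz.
d(omega) = (-3*x + 2*y - 1) dx ∧ dy + (-z) dx ∧ dz + (y) dy ∧ dz

For a 1-form omega = sum_i f_i dx_i, the exterior derivative is
  d(omega) = sum_{i < j} (∂f_j/∂x_i - ∂f_i/∂x_j) dx_i ∧ dx_j.
  coefficient of dx ∧ dy: ∂f_2/∂x - ∂f_1/∂y = ∂(-y*z)/∂x - ∂(y*(3*x - y + 1))/∂y = -3*x + 2*y - 1
  coefficient of dx ∧ dz: ∂f_3/∂x - ∂f_1/∂z = ∂(-x*z)/∂x - ∂(y*(3*x - y + 1))/∂z = -z
  coefficient of dy ∧ dz: ∂f_3/∂y - ∂f_2/∂z = ∂(-x*z)/∂y - ∂(-y*z)/∂z = y
Assembling: d(omega) = (-3*x + 2*y - 1) dx ∧ dy + (-z) dx ∧ dz + (y) dy ∧ dz.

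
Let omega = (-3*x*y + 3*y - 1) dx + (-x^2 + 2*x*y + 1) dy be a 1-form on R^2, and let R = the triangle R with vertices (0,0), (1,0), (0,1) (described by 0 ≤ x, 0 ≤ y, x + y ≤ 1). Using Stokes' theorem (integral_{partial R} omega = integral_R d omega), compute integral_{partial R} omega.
integral_(partial R) omega = -1

Stokes: integral_partial_R omega = integral_R d omega with d omega = (∂Q/∂x - ∂P/∂y) dx ∧ dy.
  ∂Q/∂x = -2*x + 2*y
  ∂P/∂y = 3 - 3*x
  integrand = ∂Q/∂x - ∂P/∂y = x + 2*y - 3.
Integrating over R: integral_0^1 integral_0^{1-x} (x + 2*y - 3) dy dx = -1.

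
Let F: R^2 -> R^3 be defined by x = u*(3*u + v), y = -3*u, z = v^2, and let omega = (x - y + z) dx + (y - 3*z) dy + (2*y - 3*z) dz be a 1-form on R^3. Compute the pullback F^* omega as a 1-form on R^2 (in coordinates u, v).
F^* omega = (18*u^3 + 9*u^2*v + 18*u^2 + 7*u*v^2 + 3*u*v + 9*u + v^3 + 9*v^2) du + (3*u^3 + u^2*v + 3*u^2 + u*v^2 - 12*u*v - 6*v^3) dv

Using F^*(f dg) = (f ∘ F) d(g ∘ F), substitute each coordinate x_i by F_i(u, v) in f_i, and replace dx_i by d F_i = (∂F_i/∂u) du + (∂F_i/∂v) dv.
  For the x component: f_1(F) = 3*u^2 + u*v + 3*u + v^2; d F_1 = (6*u + v) du + (u) dv
  For the y component: f_2(F) = -3*u - 3*v^2; d F_2 = (-3) du + (0) dv
  For the z component: f_3(F) = -6*u - 3*v^2; d F_3 = (0) du + (2*v) dv
Combining and collecting du, dv coefficients:
  coeff of du: 18*u^3 + 9*u^2*v + 18*u^2 + 7*u*v^2 + 3*u*v + 9*u + v^3 + 9*v^2
  coeff of dv: 3*u^3 + u^2*v + 3*u^2 + u*v^2 - 12*u*v - 6*v^3
F^* omega = (18*u^3 + 9*u^2*v + 18*u^2 + 7*u*v^2 + 3*u*v + 9*u + v^3 + 9*v^2) du + (3*u^3 + u^2*v + 3*u^2 + u*v^2 - 12*u*v - 6*v^3) dv.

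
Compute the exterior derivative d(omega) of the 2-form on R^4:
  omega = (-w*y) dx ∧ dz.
d(omega) = (w) dx ∧ dy ∧ dz + (-y) dx ∧ dz ∧ dw

For a 2-form omega = sum_{i<j} g_{ij} dx_i ∧ dx_j, the exterior derivative is
  d(omega) = sum_{i<j} d(g_{ij}) ∧ dx_i ∧ dx_j = sum_{i<j, k} (∂g_{ij}/∂x_k) dx_k ∧ dx_i ∧ dx_j.
Expand each term, using dx_k ∧ dx_i ∧ dx_j = sgn(permutation) dx_{(a)} ∧ dx_{(b)} ∧ dx_{(c)} with (a < b < c) sorted:
  d(-w*y) includes (∂/∂y)(-w*y) dy = (-w) dy, which multiplied by dx ∧ dz gives (w) dx ∧ dy ∧ dz
  d(-w*y) includes (∂/∂w)(-w*y) dw = (-y) dw, which multiplied by dx ∧ dz gives (-y) dx ∧ dz ∧ dw
Collecting like 3-forms: d(omega) = (w) dx ∧ dy ∧ dz + (-y) dx ∧ dz ∧ dw.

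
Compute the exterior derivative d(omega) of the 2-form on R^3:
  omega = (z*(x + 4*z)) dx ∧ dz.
d(omega) = 0

For a 2-form omega = sum_{i<j} g_{ij} dx_i ∧ dx_j, the exterior derivative is
  d(omega) = sum_{i<j} d(g_{ij}) ∧ dx_i ∧ dx_j = sum_{i<j, k} (∂g_{ij}/∂x_k) dx_k ∧ dx_i ∧ dx_j.
Expand each term, using dx_k ∧ dx_i ∧ dx_j = sgn(permutation) dx_{(a)} ∧ dx_{(b)} ∧ dx_{(c)} with (a < b < c) sorted:

Collecting like 3-forms: d(omega) = 0.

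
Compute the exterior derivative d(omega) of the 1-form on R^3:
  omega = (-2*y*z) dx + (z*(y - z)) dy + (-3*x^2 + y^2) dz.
d(omega) = (2*z) dx ∧ dy + (-6*x + 2*y) dx ∧ dz + (y + 2*z) dy ∧ dz

For a 1-form omega = sum_i f_i dx_i, the exterior derivative is
  d(omega) = sum_{i < j} (∂f_j/∂x_i - ∂f_i/∂x_j) dx_i ∧ dx_j.
  coefficient of dx ∧ dy: ∂f_2/∂x - ∂f_1/∂y = ∂(z*(y - z))/∂x - ∂(-2*y*z)/∂y = 2*z
  coefficient of dx ∧ dz: ∂f_3/∂x - ∂f_1/∂z = ∂(-3*x^2 + y^2)/∂x - ∂(-2*y*z)/∂z = -6*x + 2*y
  coefficient of dy ∧ dz: ∂f_3/∂y - ∂f_2/∂z = ∂(-3*x^2 + y^2)/∂y - ∂(z*(y - z))/∂z = y + 2*z
Assembling: d(omega) = (2*z) dx ∧ dy + (-6*x + 2*y) dx ∧ dz + (y + 2*z) dy ∧ dz.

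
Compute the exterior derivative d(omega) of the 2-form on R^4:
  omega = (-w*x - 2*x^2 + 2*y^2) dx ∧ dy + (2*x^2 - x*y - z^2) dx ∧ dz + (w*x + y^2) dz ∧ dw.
d(omega) = (-x) dx ∧ dy ∧ dw + (x) dx ∧ dy ∧ dz + (w) dx ∧ dz ∧ dw + (2*y) dy ∧ dz ∧ dw

For a 2-form omega = sum_{i<j} g_{ij} dx_i ∧ dx_j, the exterior derivative is
  d(omega) = sum_{i<j} d(g_{ij}) ∧ dx_i ∧ dx_j = sum_{i<j, k} (∂g_{ij}/∂x_k) dx_k ∧ dx_i ∧ dx_j.
Expand each term, using dx_k ∧ dx_i ∧ dx_j = sgn(permutation) dx_{(a)} ∧ dx_{(b)} ∧ dx_{(c)} with (a < b < c) sorted:
  d(-w*x - 2*x^2 + 2*y^2) includes (∂/∂w)(-w*x - 2*x^2 + 2*y^2) dw = (-x) dw, which multiplied by dx ∧ dy gives (-x) dx ∧ dy ∧ dw
  d(2*x^2 - x*y - z^2) includes (∂/∂y)(2*x^2 - x*y - z^2) dy = (-x) dy, which multiplied by dx ∧ dz gives (x) dx ∧ dy ∧ dz
  d(w*x + y^2) includes (∂/∂x)(w*x + y^2) dx = (w) dx, which multiplied by dz ∧ dw gives (w) dx ∧ dz ∧ dw
  d(w*x + y^2) includes (∂/∂y)(w*x + y^2) dy = (2*y) dy, which multiplied by dz ∧ dw gives (2*y) dy ∧ dz ∧ dw
Collecting like 3-forms: d(omega) = (-x) dx ∧ dy ∧ dw + (x) dx ∧ dy ∧ dz + (w) dx ∧ dz ∧ dw + (2*y) dy ∧ dz ∧ dw.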